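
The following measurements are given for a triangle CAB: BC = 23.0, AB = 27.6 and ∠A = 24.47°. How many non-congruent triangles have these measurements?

2

AB·sin A = 27.6·sin(24.47°) ≈ 11.43.
Since AB sin A < BC < AB (11.43 < 23.0 < 27.6), two triangles exist.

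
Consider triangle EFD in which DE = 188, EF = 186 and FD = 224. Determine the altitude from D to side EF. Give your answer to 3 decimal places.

180.337

Semiperimeter s = (224 + 188 + 186)/2 = 299.
Heron's formula: area = √(299·75·111·113) ≈ 16771.
The altitude from D has length 2·area/EF ≈ 180.34.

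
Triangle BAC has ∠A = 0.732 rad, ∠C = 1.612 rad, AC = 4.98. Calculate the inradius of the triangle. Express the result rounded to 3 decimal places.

1.395

The third angle is ∠B = π − ∠A − ∠C = 0.798 rad.
Law of sines: CB = AC·sin A/sin B ≈ 4.6507.
Law of sines: BA = AC·sin C/sin B ≈ 6.9525.
Area = ½·AC·CB·sin C ≈ 11.571.
Semiperimeter s = (4.98+4.6507+6.9525)/2 = 8.2916.
Inradius = area/s = 11.571/8.2916 ≈ 1.3954.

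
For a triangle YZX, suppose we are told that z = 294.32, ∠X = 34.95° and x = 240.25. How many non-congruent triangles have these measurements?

z·sin X = 294.32·sin(34.95°) ≈ 168.6.
Since z sin X < x < z (168.6 < 240.25 < 294.32), two triangles exist.

2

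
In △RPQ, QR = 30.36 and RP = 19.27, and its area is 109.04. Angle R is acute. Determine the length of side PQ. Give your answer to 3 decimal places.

From area = ½·QR·RP·sin R, we get sin R = 2·area/(QR·RP) ≈ 0.37276.
Taking the acute solution, ∠R ≈ 0.382 rad.
Law of cosines then gives PQ ≈ 14.399.

14.399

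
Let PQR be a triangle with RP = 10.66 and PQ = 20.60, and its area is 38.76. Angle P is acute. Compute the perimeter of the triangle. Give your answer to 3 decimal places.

From area = ½·RP·PQ·sin P, we get sin P = 2·area/(RP·PQ) ≈ 0.35301.
Taking the acute solution, ∠P ≈ 20.67°.
Law of cosines then gives QR ≈ 11.273.
Perimeter = 11.273 + 10.66 + 20.6 = 42.533.

perimeter ≈ 42.533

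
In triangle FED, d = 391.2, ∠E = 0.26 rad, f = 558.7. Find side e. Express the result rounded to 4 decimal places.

By the law of cosines, e² = d² + f² − 2·d·f·cos E = 42748, so e ≈ 206.76.

206.7561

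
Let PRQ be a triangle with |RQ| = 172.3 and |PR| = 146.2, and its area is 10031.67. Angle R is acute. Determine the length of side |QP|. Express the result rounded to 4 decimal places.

143.5196

From area = ½·|PR|·|RQ|·sin R, we get sin R = 2·area/(|PR|·|RQ|) ≈ 0.79647.
Taking the acute solution, ∠R ≈ 52.79°.
Law of cosines then gives |QP| ≈ 143.52.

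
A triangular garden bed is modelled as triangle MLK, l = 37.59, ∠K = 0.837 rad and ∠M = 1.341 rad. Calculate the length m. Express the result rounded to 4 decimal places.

44.5687

The third angle is ∠L = π − ∠K − ∠M = 0.964 rad.
Law of sines: m = l·sin M/sin L ≈ 44.569.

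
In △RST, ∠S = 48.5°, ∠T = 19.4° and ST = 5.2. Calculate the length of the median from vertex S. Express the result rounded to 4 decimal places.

The third angle is ∠R = 180° − ∠S − ∠T = 112.10°.
Law of sines: TR = ST·sin S/sin R ≈ 4.2034.
Law of sines: RS = ST·sin T/sin R ≈ 1.8642.
Median from S: ½√(2·RS² + 2·ST² − TR²) ≈ 3.2925.

m_S ≈ 3.2925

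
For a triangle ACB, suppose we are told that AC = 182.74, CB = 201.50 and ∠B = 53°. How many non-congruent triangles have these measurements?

CB·sin B = 201.50·sin(53°) ≈ 160.9.
Since CB sin B < AC < CB (160.9 < 182.74 < 201.50), two triangles exist.

2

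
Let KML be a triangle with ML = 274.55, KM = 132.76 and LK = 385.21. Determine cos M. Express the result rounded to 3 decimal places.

cos M ≈ -0.760

By the law of cosines, cos M = (KM² + ML² − LK²) / (2·KM·ML) ≈ -0.75974, so ∠M ≈ 139.44°.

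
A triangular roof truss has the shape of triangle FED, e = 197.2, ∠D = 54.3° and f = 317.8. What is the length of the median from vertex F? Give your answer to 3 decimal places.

By the law of cosines, d² = f² + e² − 2·f·e·cos D = 66743, so d ≈ 258.35.
Median from F: ½√(2·e² + 2·d² − f²) ≈ 166.03.

166.031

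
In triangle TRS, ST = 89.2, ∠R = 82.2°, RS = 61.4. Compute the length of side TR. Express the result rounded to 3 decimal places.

Law of sines: sin T = RS·sin R/ST ≈ 0.68197.
Since ST ≥ RS, only the acute value applies: ∠T ≈ 43.00°.
Then ∠S = 180° − ∠R − ∠T ≈ 54.80°.
Law of sines gives TR = ST·sin S/sin R ≈ 73.572.

73.572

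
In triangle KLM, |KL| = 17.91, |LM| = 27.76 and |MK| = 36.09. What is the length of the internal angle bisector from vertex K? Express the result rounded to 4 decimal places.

t_K ≈ 21.8072

By the law of cosines, cos K = (|MK|² + |KL|² − |LM|²) / (2·|MK|·|KL|) ≈ 0.65956, so ∠K ≈ 48.73°.
The bisector from K has length 2·|MK|·|KL|·cos(∠K/2)/(|MK|+|KL|) ≈ 21.807.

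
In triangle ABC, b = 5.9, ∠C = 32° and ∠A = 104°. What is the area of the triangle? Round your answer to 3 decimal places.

area ≈ 12.883

The third angle is ∠B = 180° − ∠C − ∠A = 44.00°.
Law of sines: a = b·sin A/sin B ≈ 8.2411.
Law of sines: c = b·sin C/sin B ≈ 4.5008.
Area = ½·b·a·sin C ≈ 12.883.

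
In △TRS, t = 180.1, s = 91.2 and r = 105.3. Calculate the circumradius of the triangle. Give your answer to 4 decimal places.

122.5734

By the law of cosines, cos T = (r² + s² − t²) / (2·r·s) ≈ -0.67843, so ∠T ≈ 132.72°.
Circumradius = t/(2 sin T) ≈ 122.57.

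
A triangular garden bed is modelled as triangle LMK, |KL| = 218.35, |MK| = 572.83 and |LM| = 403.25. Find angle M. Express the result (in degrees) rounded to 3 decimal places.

∠M ≈ 16.454°

By the law of cosines, cos M = (|LM|² + |MK|² − |KL|²) / (2·|LM|·|MK|) ≈ 0.95905, so ∠M ≈ 16.45°.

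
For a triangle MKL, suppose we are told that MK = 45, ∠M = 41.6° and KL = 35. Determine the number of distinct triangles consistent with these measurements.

2

MK·sin M = 45·sin(41.6°) ≈ 29.88.
Since MK sin M < KL < MK (29.88 < 35 < 45), two triangles exist.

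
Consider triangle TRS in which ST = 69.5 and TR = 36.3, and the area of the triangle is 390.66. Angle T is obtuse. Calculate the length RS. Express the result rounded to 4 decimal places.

From area = ½·ST·TR·sin T, we get sin T = 2·area/(ST·TR) ≈ 0.30970.
Taking the obtuse solution, ∠T ≈ 161.96°.
Law of cosines then gives RS ≈ 104.62.

104.6211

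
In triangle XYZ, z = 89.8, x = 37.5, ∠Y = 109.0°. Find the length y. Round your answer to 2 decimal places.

By the law of cosines, y² = z² + x² − 2·z·x·cos Y = 11663, so y ≈ 108.

108.00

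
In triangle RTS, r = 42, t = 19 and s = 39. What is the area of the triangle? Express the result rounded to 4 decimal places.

area ≈ 369.3237

Semiperimeter p = (42 + 19 + 39)/2 = 50.
Heron's formula: area = √(50·8·31·11) ≈ 369.32.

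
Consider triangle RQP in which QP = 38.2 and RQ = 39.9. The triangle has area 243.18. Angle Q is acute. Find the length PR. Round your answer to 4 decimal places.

12.7378

From area = ½·RQ·QP·sin Q, we get sin Q = 2·area/(RQ·QP) ≈ 0.31910.
Taking the acute solution, ∠Q ≈ 18.61°.
Law of cosines then gives PR ≈ 12.738.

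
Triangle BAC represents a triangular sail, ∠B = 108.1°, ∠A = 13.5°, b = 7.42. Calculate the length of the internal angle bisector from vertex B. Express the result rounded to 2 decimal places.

1.68

The third angle is ∠C = 180° − ∠B − ∠A = 58.40°.
Law of sines: a = b·sin A/sin B ≈ 1.8223.
Law of sines: c = b·sin C/sin B ≈ 6.6488.
The bisector from B has length 2·a·c·cos(∠B/2)/(a+c) ≈ 1.6794.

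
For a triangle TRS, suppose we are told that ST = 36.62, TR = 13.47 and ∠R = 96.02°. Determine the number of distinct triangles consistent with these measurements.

TR·sin R = 13.47·sin(96.02°) ≈ 13.4.
Since ∠R is not acute, a triangle exists only if ST > TR; here ST > TR, so there is exactly one triangle.

1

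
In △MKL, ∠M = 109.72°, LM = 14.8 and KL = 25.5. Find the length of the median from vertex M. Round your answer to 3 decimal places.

Law of sines: sin K = LM·sin M/KL ≈ 0.54635.
Since KL ≥ LM, only the acute value applies: ∠K ≈ 33.12°.
Then ∠L = 180° − ∠M − ∠K ≈ 37.16°.
Law of sines gives MK = KL·sin L/sin M ≈ 16.364.
Median from M: ½√(2·LM² + 2·MK² − KL²) ≈ 8.9913.

m_M ≈ 8.991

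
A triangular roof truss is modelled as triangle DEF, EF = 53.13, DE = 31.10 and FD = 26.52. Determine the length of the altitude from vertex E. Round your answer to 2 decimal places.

h_E ≈ 22.25

Semiperimeter s = (53.13 + 26.52 + 31.1)/2 = 55.375.
Heron's formula: area = √(55.375·2.245·28.855·24.275) ≈ 295.09.
The altitude from E has length 2·area/FD ≈ 22.254.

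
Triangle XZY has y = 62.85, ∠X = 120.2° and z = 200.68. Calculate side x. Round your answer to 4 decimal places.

By the law of cosines, x² = z² + y² − 2·z·y·cos X = 56912, so x ≈ 238.56.

238.5613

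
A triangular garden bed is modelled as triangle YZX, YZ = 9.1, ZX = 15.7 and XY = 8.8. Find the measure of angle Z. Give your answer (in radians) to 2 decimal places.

By the law of cosines, cos Z = (YZ² + ZX² − XY²) / (2·YZ·ZX) ≈ 0.88143, so ∠Z ≈ 0.4919 rad.

∠Z ≈ 0.49 rad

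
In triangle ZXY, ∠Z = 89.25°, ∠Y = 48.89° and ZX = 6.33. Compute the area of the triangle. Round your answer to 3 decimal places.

17.743

The third angle is ∠X = 180° − ∠Y − ∠Z = 41.86°.
Law of sines: XY = ZX·sin Z/sin Y ≈ 8.4006.
Law of sines: YZ = ZX·sin X/sin Y ≈ 5.6063.
Area = ½·ZX·XY·sin X ≈ 17.743.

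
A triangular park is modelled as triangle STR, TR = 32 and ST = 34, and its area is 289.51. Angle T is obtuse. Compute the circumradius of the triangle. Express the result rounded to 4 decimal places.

From area = ½·ST·TR·sin T, we get sin T = 2·area/(ST·TR) ≈ 0.53219.
Taking the obtuse solution, ∠T ≈ 147.85°.
Law of cosines then gives RS ≈ 63.421.
Circumradius = RS/(2 sin T) ≈ 59.585.

59.5855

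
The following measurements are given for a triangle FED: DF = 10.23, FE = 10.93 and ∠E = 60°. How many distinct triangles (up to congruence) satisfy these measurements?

2

FE·sin E = 10.93·sin(60°) ≈ 9.466.
Since FE sin E < DF < FE (9.466 < 10.23 < 10.93), two triangles exist.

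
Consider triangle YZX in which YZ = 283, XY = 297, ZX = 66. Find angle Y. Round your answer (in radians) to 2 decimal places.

0.22

By the law of cosines, cos Y = (XY² + YZ² − ZX²) / (2·XY·YZ) ≈ 0.97525, so ∠Y ≈ 0.223 rad.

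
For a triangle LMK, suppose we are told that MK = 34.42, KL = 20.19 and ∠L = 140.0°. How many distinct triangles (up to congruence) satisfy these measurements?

1

KL·sin L = 20.19·sin(140.0°) ≈ 12.98.
Since ∠L is not acute, a triangle exists only if MK > KL; here MK > KL, so there is exactly one triangle.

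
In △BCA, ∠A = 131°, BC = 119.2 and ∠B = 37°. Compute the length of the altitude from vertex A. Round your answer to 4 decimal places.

19.7623

The third angle is ∠C = 180° − ∠A − ∠B = 12.00°.
Law of sines: CA = BC·sin B/sin A ≈ 95.052.
Law of sines: AB = BC·sin C/sin A ≈ 32.838.
Area = ½·BC·CA·sin C ≈ 1177.8.
The altitude from A has length 2·area/BC ≈ 19.762.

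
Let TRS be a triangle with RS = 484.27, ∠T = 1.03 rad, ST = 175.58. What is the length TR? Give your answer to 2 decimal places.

550.67

Law of sines: sin R = ST·sin T/RS ≈ 0.31083.
Since RS ≥ ST, only the acute value applies: ∠R ≈ 0.316 rad.
Then ∠S = π − ∠T − ∠R ≈ 1.796 rad.
Law of sines gives TR = RS·sin S/sin T ≈ 550.67.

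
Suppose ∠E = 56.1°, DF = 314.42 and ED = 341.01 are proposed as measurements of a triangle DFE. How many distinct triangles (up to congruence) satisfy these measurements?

2

ED·sin E = 341.01·sin(56.1°) ≈ 283.
Since ED sin E < DF < ED (283 < 314.42 < 341.01), two triangles exist.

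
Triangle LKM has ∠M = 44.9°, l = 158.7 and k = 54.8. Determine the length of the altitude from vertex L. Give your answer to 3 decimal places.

By the law of cosines, m² = l² + k² − 2·l·k·cos M = 15868, so m ≈ 125.97.
Area = ½·l·k·sin M ≈ 3069.4.
The altitude from L has length 2·area/l ≈ 38.682.

h_L ≈ 38.682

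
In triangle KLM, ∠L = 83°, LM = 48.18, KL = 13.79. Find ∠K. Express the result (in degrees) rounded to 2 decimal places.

By the law of cosines, MK² = KL² + LM² − 2·KL·LM·cos L = 2349.5, so MK ≈ 48.472.
Law of cosines again: cos K = (MK² + KL² − LM²)/(2·MK·KL) ≈ 0.16336, so ∠K ≈ 80.60°.

80.60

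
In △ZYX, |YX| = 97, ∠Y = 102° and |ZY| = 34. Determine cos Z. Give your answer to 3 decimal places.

By the law of cosines, |XZ|² = |ZY|² + |YX|² − 2·|ZY|·|YX|·cos Y = 11936, so |XZ| ≈ 109.25.
Law of cosines again: cos Z = (|XZ|² + |ZY|² − |YX|²)/(2·|XZ|·|ZY|) ≈ 0.49579, so ∠Z ≈ 60.28°.

cos Z ≈ 0.496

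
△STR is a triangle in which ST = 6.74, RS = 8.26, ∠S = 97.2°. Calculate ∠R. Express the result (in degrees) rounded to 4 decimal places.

By the law of cosines, TR² = RS² + ST² − 2·RS·ST·cos S = 127.61, so TR ≈ 11.296.
Law of cosines again: cos R = (TR² + RS² − ST²)/(2·TR·RS) ≈ 0.80598, so ∠R ≈ 36.29°.

∠R ≈ 36.2949°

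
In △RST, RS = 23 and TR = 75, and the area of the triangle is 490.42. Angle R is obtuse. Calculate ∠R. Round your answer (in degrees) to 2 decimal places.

∠R ≈ 145.35°

From area = ½·TR·RS·sin R, we get sin R = 2·area/(TR·RS) ≈ 0.56860.
Taking the obtuse solution, ∠R ≈ 145.35°.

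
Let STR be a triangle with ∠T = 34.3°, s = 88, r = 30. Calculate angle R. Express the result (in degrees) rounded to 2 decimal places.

∠R ≈ 14.97°

By the law of cosines, t² = r² + s² − 2·r·s·cos T = 4282.2, so t ≈ 65.439.
Law of cosines again: cos R = (s² + t² − r²)/(2·s·t) ≈ 0.96605, so ∠R ≈ 14.97°.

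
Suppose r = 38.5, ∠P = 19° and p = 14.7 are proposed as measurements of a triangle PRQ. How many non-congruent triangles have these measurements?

2

r·sin P = 38.5·sin(19°) ≈ 12.53.
Since r sin P < p < r (12.53 < 14.7 < 38.5), two triangles exist.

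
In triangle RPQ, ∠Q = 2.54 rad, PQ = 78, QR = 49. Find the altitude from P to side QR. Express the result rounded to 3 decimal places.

By the law of cosines, RP² = PQ² + QR² − 2·PQ·QR·cos Q = 14787, so RP ≈ 121.6.
Area = ½·PQ·QR·sin Q ≈ 1081.5.
The altitude from P has length 2·area/QR ≈ 44.145.

h_P ≈ 44.145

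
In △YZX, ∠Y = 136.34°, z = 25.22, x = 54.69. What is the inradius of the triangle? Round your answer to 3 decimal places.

By the law of cosines, y² = z² + x² − 2·z·x·cos Y = 5622.7, so y ≈ 74.985.
Area = ½·z·x·sin Y ≈ 476.11.
Semiperimeter s = (74.985+25.22+54.69)/2 = 77.447.
Inradius = area/s = 476.11/77.447 ≈ 6.1476.

r ≈ 6.148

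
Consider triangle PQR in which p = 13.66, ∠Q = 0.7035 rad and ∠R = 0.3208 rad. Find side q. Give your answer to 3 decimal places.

The third angle is ∠P = π − ∠Q − ∠R = 2.1173 rad.
Law of sines: q = p·sin Q/sin P ≈ 10.343.

10.343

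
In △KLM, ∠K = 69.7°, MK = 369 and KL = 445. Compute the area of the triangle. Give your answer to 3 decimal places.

area ≈ 77003.026

Area = ½·MK·KL·sin K ≈ 77003.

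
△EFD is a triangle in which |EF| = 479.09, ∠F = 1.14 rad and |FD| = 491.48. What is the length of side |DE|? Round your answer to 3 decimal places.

523.855

By the law of cosines, |DE|² = |EF|² + |FD|² − 2·|EF|·|FD|·cos F = 2.7442e+05, so |DE| ≈ 523.85.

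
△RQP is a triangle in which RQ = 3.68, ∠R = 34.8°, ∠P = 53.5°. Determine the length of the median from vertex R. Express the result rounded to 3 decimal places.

3.941

The third angle is ∠Q = 180° − ∠P − ∠R = 91.70°.
Law of sines: QP = RQ·sin R/sin P ≈ 2.6127.
Law of sines: PR = RQ·sin Q/sin P ≈ 4.5759.
Median from R: ½√(2·PR² + 2·RQ² − QP²) ≈ 3.9413.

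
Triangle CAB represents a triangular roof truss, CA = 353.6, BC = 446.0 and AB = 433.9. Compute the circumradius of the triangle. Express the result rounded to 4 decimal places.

By the law of cosines, cos C = (BC² + CA² − AB²) / (2·BC·CA) ≈ 0.43017, so ∠C ≈ 64.52°.
Circumradius = AB/(2 sin C) ≈ 240.32.

R ≈ 240.3215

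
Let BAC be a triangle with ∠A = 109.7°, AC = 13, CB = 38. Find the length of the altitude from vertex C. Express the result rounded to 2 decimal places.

h_C ≈ 12.24

Law of sines: sin B = AC·sin A/CB ≈ 0.32208.
Since CB ≥ AC, only the acute value applies: ∠B ≈ 18.79°.
Then ∠C = 180° − ∠A − ∠B ≈ 51.51°.
Law of sines gives BA = CB·sin C/sin A ≈ 31.593.
Area = ½·CB·AC·sin C ≈ 193.33.
The altitude from C has length 2·area/BA ≈ 12.239.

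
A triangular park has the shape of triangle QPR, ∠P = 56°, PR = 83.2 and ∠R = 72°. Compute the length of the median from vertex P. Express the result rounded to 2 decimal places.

m_P ≈ 81.16

The third angle is ∠Q = 180° − ∠P − ∠R = 52.00°.
Law of sines: RQ = PR·sin P/sin Q ≈ 87.532.
Law of sines: QP = PR·sin R/sin Q ≈ 100.41.
Median from P: ½√(2·QP² + 2·PR² − RQ²) ≈ 81.162.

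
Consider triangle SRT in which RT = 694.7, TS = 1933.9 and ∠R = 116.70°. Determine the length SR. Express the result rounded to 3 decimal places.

Law of sines: sin S = RT·sin R/TS ≈ 0.32092.
Since TS ≥ RT, only the acute value applies: ∠S ≈ 18.72°.
Then ∠T = 180° − ∠R − ∠S ≈ 44.58°.
Law of sines gives SR = TS·sin T/sin R ≈ 1519.5.

1519.468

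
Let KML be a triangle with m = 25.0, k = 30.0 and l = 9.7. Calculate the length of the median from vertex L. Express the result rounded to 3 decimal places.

27.184

Median from L: ½√(2·k² + 2·m² − l²) ≈ 27.184.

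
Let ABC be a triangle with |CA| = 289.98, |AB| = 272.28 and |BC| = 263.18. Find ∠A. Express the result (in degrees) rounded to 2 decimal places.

∠A ≈ 55.71°

By the law of cosines, cos A = (|CA|² + |AB|² − |BC|²) / (2·|CA|·|AB|) ≈ 0.56336, so ∠A ≈ 55.71°.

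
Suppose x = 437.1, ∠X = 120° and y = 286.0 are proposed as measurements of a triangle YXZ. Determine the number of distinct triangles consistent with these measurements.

y·sin X = 286.0·sin(120°) ≈ 247.7.
Since ∠X is not acute, a triangle exists only if x > y; here x > y, so there is exactly one triangle.

1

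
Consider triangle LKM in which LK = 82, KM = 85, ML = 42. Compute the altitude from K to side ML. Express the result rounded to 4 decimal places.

h_K ≈ 80.6097

Semiperimeter s = (85 + 42 + 82)/2 = 104.5.
Heron's formula: area = √(104.5·19.5·62.5·22.5) ≈ 1692.8.
The altitude from K has length 2·area/ML ≈ 80.61.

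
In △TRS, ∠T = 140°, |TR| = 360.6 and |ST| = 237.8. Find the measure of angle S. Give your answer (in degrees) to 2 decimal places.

By the law of cosines, |RS|² = |ST|² + |TR|² − 2·|ST|·|TR|·cos T = 3.1796e+05, so |RS| ≈ 563.88.
Law of cosines again: cos S = (|RS|² + |ST|² − |TR|²)/(2·|RS|·|ST|) ≈ 0.91161, so ∠S ≈ 24.27°.

∠S ≈ 24.27°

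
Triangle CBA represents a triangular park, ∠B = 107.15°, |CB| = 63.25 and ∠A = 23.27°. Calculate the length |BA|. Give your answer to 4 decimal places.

121.8864

The third angle is ∠C = 180° − ∠B − ∠A = 49.58°.
Law of sines: |BA| = |CB|·sin C/sin A ≈ 121.89.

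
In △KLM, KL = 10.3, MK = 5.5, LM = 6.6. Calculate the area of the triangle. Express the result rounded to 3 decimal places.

area ≈ 16.257

Semiperimeter s = (6.6 + 5.5 + 10.3)/2 = 11.2.
Heron's formula: area = √(11.2·4.6·5.7·0.9) ≈ 16.257.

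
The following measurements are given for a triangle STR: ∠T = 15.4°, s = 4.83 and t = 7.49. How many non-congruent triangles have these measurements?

1

s·sin T = 4.83·sin(15.4°) ≈ 1.283.
Since t ≥ s, exactly one triangle exists.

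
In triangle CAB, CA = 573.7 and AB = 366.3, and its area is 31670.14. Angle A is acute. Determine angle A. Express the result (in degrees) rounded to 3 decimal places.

∠A ≈ 17.542°

From area = ½·CA·AB·sin A, we get sin A = 2·area/(CA·AB) ≈ 0.30141.
Taking the acute solution, ∠A ≈ 17.54°.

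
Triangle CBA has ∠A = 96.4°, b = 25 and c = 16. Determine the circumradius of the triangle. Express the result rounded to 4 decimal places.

By the law of cosines, a² = c² + b² − 2·c·b·cos A = 970.18, so a ≈ 31.148.
Area = ½·c·b·sin A ≈ 198.75.
Circumradius = a/(2 sin A) ≈ 15.671.

R ≈ 15.6715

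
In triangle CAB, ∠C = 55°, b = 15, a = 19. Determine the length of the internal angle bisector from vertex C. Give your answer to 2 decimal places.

t_C ≈ 14.87

By the law of cosines, c² = a² + b² − 2·a·b·cos C = 259.06, so c ≈ 16.095.
The bisector from C has length 2·a·b·cos(∠C/2)/(a+b) ≈ 14.87.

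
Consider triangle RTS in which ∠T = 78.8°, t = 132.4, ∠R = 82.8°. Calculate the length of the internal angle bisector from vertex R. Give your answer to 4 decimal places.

t_R ≈ 48.3549

The third angle is ∠S = 180° − ∠R − ∠T = 18.40°.
Law of sines: r = t·sin R/sin T ≈ 133.91.
Law of sines: s = t·sin S/sin T ≈ 42.603.
The bisector from R has length 2·t·s·cos(∠R/2)/(t+s) ≈ 48.355.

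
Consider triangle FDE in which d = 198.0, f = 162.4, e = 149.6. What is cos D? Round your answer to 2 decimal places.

By the law of cosines, cos D = (e² + f² − d²) / (2·e·f) ≈ 0.19654, so ∠D ≈ 78.67°.

cos D ≈ 0.20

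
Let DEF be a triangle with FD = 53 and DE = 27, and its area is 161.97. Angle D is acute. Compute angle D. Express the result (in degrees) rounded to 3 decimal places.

From area = ½·FD·DE·sin D, we get sin D = 2·area/(FD·DE) ≈ 0.22637.
Taking the acute solution, ∠D ≈ 13.08°.

∠D ≈ 13.084°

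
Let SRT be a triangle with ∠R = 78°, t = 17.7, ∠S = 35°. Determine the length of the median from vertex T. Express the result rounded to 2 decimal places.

m_T ≈ 12.62

The third angle is ∠T = 180° − ∠S − ∠R = 67.00°.
Law of sines: s = t·sin S/sin T ≈ 11.029.
Law of sines: r = t·sin R/sin T ≈ 18.808.
Median from T: ½√(2·s² + 2·r² − t²) ≈ 12.624.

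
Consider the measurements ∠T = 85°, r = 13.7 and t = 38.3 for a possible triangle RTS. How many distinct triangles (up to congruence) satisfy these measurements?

1

r·sin T = 13.7·sin(85°) ≈ 13.65.
Since t ≥ r, exactly one triangle exists.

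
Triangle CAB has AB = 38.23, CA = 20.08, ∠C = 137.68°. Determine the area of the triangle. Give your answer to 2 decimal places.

Law of sines: sin B = CA·sin C/AB ≈ 0.35363.
Since AB ≥ CA, only the acute value applies: ∠B ≈ 20.71°.
Then ∠A = 180° − ∠C − ∠B ≈ 21.61°.
Law of sines gives BC = AB·sin A/sin C ≈ 20.913.
Area = ½·AB·CA·sin A ≈ 141.36.

141.36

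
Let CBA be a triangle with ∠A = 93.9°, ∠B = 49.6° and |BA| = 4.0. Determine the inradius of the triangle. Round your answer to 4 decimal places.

The third angle is ∠C = 180° − ∠B − ∠A = 36.50°.
Law of sines: |AC| = |BA|·sin B/sin C ≈ 5.1211.
Law of sines: |CB| = |BA|·sin A/sin C ≈ 6.7091.
Area = ½·|BA|·|AC|·sin A ≈ 10.219.
Semiperimeter s = (4+5.1211+6.7091)/2 = 7.9151.
Inradius = area/s = 10.219/7.9151 ≈ 1.291.

1.2910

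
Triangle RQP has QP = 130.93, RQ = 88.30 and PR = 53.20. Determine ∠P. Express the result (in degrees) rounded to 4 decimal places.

By the law of cosines, cos P = (QP² + PR² − RQ²) / (2·QP·PR) ≈ 0.87403, so ∠P ≈ 29.07°.

29.0701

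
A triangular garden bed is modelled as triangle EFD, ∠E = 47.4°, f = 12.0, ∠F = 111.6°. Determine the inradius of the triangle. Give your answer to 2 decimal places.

The third angle is ∠D = 180° − ∠E − ∠F = 21.00°.
Law of sines: e = f·sin E/sin F ≈ 9.5003.
Law of sines: d = f·sin D/sin F ≈ 4.6252.
Area = ½·f·e·sin D ≈ 20.428.
Semiperimeter s = (9.5003+12+4.6252)/2 = 13.063.
Inradius = area/s = 20.428/13.063 ≈ 1.5638.

1.56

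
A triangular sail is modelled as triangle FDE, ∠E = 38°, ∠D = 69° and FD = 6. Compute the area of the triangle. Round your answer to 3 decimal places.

area ≈ 26.102

The third angle is ∠F = 180° − ∠D − ∠E = 73.00°.
Law of sines: DE = FD·sin F/sin E ≈ 9.3198.
Law of sines: EF = FD·sin D/sin E ≈ 9.0983.
Area = ½·FD·DE·sin D ≈ 26.102.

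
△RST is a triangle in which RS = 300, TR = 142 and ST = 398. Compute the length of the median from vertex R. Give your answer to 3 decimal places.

Median from R: ½√(2·TR² + 2·RS² − ST²) ≈ 124.42.

124.423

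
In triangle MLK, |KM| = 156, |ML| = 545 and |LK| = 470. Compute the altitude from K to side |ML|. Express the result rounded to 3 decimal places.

h_K ≈ 125.863

Semiperimeter s = (470 + 156 + 545)/2 = 585.5.
Heron's formula: area = √(585.5·115.5·429.5·40.5) ≈ 34298.
The altitude from K has length 2·area/|ML| ≈ 125.86.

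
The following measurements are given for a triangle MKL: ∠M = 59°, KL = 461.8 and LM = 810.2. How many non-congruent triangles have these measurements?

LM·sin M = 810.2·sin(59°) ≈ 694.5.
Since KL = 461.8 < 694.5 = LM sin M, no triangle exists.

0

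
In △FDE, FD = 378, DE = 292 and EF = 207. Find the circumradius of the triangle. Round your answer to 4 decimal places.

190.4269

By the law of cosines, cos F = (EF² + FD² − DE²) / (2·EF·FD) ≈ 0.64201, so ∠F ≈ 0.874 rad.
Circumradius = DE/(2 sin F) ≈ 190.43.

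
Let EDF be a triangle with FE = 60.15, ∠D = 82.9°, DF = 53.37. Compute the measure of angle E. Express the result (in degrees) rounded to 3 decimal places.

61.700

Law of sines: sin E = DF·sin D/FE ≈ 0.88048.
Since FE ≥ DF, only the acute value applies: ∠E ≈ 61.70°.
Then ∠F = 180° − ∠D − ∠E ≈ 35.40°.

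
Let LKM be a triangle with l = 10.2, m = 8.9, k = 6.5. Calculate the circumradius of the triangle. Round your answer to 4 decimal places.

R ≈ 5.1588

By the law of cosines, cos L = (k² + m² − l²) / (2·k·m) ≈ 0.15056, so ∠L ≈ 81.34°.
Circumradius = l/(2 sin L) ≈ 5.1588.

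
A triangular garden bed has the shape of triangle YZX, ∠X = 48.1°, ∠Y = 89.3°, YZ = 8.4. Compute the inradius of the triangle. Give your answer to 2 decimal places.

The third angle is ∠Z = 180° − ∠X − ∠Y = 42.60°.
Law of sines: ZX = YZ·sin Y/sin X ≈ 11.285.
Law of sines: XY = YZ·sin Z/sin X ≈ 7.6389.
Area = ½·YZ·ZX·sin Z ≈ 32.081.
Semiperimeter s = (11.285+7.6389+8.4)/2 = 13.662.
Inradius = area/s = 32.081/13.662 ≈ 2.3482.

2.35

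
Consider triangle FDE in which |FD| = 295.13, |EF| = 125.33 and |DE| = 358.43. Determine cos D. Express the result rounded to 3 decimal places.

By the law of cosines, cos D = (|FD|² + |DE|² − |EF|²) / (2·|FD|·|DE|) ≈ 0.94469, so ∠D ≈ 19.14°.

cos D ≈ 0.945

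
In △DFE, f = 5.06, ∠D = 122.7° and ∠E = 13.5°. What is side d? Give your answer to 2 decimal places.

The third angle is ∠F = 180° − ∠E − ∠D = 43.80°.
Law of sines: d = f·sin D/sin F ≈ 6.152.

6.15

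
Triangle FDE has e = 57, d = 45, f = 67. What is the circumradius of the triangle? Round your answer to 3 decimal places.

By the law of cosines, cos F = (d² + e² − f²) / (2·d·e) ≈ 0.15302, so ∠F ≈ 81.20°.
Circumradius = f/(2 sin F) ≈ 33.899.

R ≈ 33.899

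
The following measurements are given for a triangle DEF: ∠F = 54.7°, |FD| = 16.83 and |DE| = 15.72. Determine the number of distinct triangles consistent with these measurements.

|FD|·sin F = 16.83·sin(54.7°) ≈ 13.74.
Since |FD| sin F < |DE| < |FD| (13.74 < 15.72 < 16.83), two triangles exist.

2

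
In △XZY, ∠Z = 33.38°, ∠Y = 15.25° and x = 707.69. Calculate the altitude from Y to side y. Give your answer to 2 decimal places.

389.36

The third angle is ∠X = 180° − ∠Z − ∠Y = 131.37°.
Law of sines: z = x·sin Z/sin X ≈ 518.83.
Law of sines: y = x·sin Y/sin X ≈ 248.04.
Area = ½·x·z·sin Y ≈ 48289.
The altitude from Y has length 2·area/y ≈ 389.36.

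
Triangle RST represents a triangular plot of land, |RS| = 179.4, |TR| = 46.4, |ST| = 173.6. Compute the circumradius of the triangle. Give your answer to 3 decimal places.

By the law of cosines, cos R = (|TR|² + |RS|² − |ST|²) / (2·|TR|·|RS|) ≈ 0.25230, so ∠R ≈ 75.39°.
Circumradius = |ST|/(2 sin R) ≈ 89.702.

89.702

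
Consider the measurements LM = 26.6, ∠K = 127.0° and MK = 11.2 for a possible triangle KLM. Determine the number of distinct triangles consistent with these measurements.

MK·sin K = 11.2·sin(127.0°) ≈ 8.945.
Since ∠K is not acute, a triangle exists only if LM > MK; here LM > MK, so there is exactly one triangle.

1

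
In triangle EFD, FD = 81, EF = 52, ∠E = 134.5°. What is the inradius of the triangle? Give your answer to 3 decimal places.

r ≈ 7.825

Law of sines: sin D = EF·sin E/FD ≈ 0.45789.
Since FD ≥ EF, only the acute value applies: ∠D ≈ 27.25°.
Then ∠F = 180° − ∠E − ∠D ≈ 18.25°.
Law of sines gives DE = FD·sin F/sin E ≈ 35.562.
Area = ½·FD·EF·sin F ≈ 659.49.
Semiperimeter s = (81+35.562+52)/2 = 84.281.
Inradius = area/s = 659.49/84.281 ≈ 7.8249.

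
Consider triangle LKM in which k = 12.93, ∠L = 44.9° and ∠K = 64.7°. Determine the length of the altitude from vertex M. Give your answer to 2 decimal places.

The third angle is ∠M = 180° − ∠L − ∠K = 70.40°.
Law of sines: l = k·sin L/sin K ≈ 10.095.
Law of sines: m = k·sin M/sin K ≈ 13.473.
Area = ½·k·l·sin M ≈ 61.484.
The altitude from M has length 2·area/m ≈ 9.1269.

9.13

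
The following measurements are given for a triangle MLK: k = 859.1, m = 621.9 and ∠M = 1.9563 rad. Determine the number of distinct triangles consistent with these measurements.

0

k·sin M = 859.1·sin(1.9563 rad) ≈ 796.
Since ∠M is not acute, a triangle exists only if m > k; here m ≤ k, so there is no triangle.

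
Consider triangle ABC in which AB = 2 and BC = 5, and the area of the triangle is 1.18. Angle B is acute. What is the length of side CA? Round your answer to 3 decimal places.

3.093

From area = ½·AB·BC·sin B, we get sin B = 2·area/(AB·BC) ≈ 0.23600.
Taking the acute solution, ∠B ≈ 13.65°.
Law of cosines then gives CA ≈ 3.0927.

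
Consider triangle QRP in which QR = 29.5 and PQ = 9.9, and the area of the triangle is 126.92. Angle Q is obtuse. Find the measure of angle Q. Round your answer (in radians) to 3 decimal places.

From area = ½·PQ·QR·sin Q, we get sin Q = 2·area/(PQ·QR) ≈ 0.86917.
Taking the obtuse solution, ∠Q ≈ 2.0881 rad.

∠Q ≈ 2.088 rad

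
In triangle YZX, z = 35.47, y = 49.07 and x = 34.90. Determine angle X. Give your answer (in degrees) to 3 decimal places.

By the law of cosines, cos X = (y² + z² − x²) / (2·y·z) ≈ 0.70323, so ∠X ≈ 45.31°.

45.313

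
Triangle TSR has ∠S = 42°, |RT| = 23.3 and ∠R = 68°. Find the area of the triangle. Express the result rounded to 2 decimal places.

area ≈ 353.45

The third angle is ∠T = 180° − ∠S − ∠R = 70.00°.
Law of sines: |SR| = |RT|·sin T/sin S ≈ 32.721.
Law of sines: |TS| = |RT|·sin R/sin S ≈ 32.286.
Area = ½·|RT|·|SR|·sin R ≈ 353.45.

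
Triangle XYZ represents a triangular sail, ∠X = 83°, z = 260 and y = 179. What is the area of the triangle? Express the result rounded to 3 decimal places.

23096.549

Area = ½·y·z·sin X ≈ 23097.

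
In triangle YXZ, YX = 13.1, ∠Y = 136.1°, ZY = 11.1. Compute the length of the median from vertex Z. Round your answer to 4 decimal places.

16.4587

By the law of cosines, XZ² = ZY² + YX² − 2·ZY·YX·cos Y = 504.37, so XZ ≈ 22.458.
Median from Z: ½√(2·XZ² + 2·ZY² − YX²) ≈ 16.459.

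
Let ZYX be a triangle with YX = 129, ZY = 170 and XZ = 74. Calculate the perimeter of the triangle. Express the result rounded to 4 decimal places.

Perimeter = 129 + 74 + 170 = 373.

373.0000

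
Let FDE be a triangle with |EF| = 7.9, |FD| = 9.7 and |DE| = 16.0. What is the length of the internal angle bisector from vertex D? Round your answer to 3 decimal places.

By the law of cosines, cos D = (|FD|² + |DE|² − |EF|²) / (2·|FD|·|DE|) ≈ 0.92680, so ∠D ≈ 22.06°.
The bisector from D has length 2·|FD|·|DE|·cos(∠D/2)/(|FD|+|DE|) ≈ 11.855.

11.855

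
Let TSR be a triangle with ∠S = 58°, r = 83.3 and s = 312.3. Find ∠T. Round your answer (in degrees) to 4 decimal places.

Law of sines: sin R = r·sin S/s ≈ 0.22620.
Since s ≥ r, only the acute value applies: ∠R ≈ 13.07°.
Then ∠T = 180° − ∠S − ∠R ≈ 108.93°.

∠T ≈ 108.9265°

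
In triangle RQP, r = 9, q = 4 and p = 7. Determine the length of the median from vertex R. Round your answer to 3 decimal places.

m_R ≈ 3.500

Median from R: ½√(2·q² + 2·p² − r²) ≈ 3.5.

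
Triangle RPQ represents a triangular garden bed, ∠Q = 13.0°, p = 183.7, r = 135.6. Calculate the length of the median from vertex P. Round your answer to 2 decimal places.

50.52

By the law of cosines, q² = r² + p² − 2·r·p·cos Q = 3590.5, so q ≈ 59.921.
Median from P: ½√(2·q² + 2·r² − p²) ≈ 50.522.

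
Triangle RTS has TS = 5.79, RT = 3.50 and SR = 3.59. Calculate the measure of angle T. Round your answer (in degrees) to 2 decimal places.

35.77

By the law of cosines, cos T = (RT² + TS² − SR²) / (2·RT·TS) ≈ 0.81140, so ∠T ≈ 35.77°.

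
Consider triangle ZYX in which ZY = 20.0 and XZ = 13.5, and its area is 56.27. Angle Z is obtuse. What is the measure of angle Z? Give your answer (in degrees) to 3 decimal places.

From area = ½·XZ·ZY·sin Z, we get sin Z = 2·area/(XZ·ZY) ≈ 0.41681.
Taking the obtuse solution, ∠Z ≈ 155.37°.

155.366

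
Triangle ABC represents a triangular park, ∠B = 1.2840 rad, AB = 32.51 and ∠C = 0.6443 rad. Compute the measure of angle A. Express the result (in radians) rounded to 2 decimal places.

1.21

The third angle is ∠A = π − ∠B − ∠C = 1.2133 rad.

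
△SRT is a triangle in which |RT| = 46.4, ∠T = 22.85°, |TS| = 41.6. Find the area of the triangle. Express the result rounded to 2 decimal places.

Area = ½·|RT|·|TS|·sin T ≈ 374.78.

374.78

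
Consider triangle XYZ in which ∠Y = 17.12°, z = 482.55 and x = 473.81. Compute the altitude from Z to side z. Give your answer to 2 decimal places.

h_Z ≈ 139.48

By the law of cosines, y² = z² + x² − 2·z·x·cos Y = 20338, so y ≈ 142.61.
Area = ½·z·x·sin Y ≈ 33652.
The altitude from Z has length 2·area/z ≈ 139.48.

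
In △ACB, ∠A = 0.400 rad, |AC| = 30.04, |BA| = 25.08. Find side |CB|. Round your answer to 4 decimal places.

By the law of cosines, |CB|² = |BA|² + |AC|² − 2·|BA|·|AC|·cos A = 143.55, so |CB| ≈ 11.981.

11.9811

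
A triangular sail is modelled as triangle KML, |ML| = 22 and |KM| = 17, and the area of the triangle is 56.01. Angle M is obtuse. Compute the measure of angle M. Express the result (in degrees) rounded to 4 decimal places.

From area = ½·|KM|·|ML|·sin M, we get sin M = 2·area/(|KM|·|ML|) ≈ 0.29952.
Taking the obtuse solution, ∠M ≈ 162.57°.

162.5713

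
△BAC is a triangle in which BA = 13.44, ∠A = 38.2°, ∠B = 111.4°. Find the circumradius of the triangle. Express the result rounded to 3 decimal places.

R ≈ 13.280

The third angle is ∠C = 180° − ∠B − ∠A = 30.40°.
Law of sines: AC = BA·sin B/sin C ≈ 24.728.
Law of sines: CB = BA·sin A/sin C ≈ 16.425.
Circumradius = BA/(2 sin C) ≈ 13.28.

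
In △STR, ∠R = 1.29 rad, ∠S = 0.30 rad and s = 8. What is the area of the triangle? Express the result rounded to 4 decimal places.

The third angle is ∠T = π − ∠R − ∠S = 1.552 rad.
Law of sines: t = s·sin T/sin S ≈ 27.066.
Law of sines: r = s·sin R/sin S ≈ 26.011.
Area = ½·s·t·sin R ≈ 104.02.

104.0235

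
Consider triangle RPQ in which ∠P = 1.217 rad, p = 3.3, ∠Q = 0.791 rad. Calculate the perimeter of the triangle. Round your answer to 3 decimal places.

The third angle is ∠R = π − ∠P − ∠Q = 1.134 rad.
Law of sines: r = p·sin R/sin P ≈ 3.187.
Law of sines: q = p·sin Q/sin P ≈ 2.5014.
Semiperimeter s = (3.187+3.3+2.5014)/2 = 4.4942.
Perimeter = 3.187 + 3.3 + 2.5014 = 8.9884.

perimeter ≈ 8.988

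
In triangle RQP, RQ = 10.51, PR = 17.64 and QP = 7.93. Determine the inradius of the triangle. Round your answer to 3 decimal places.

r ≈ 1.299

Semiperimeter s = (7.93 + 17.64 + 10.51)/2 = 18.04.
Heron's formula: area = √(18.04·10.11·0.4·7.53) ≈ 23.438.
Inradius = area/s = 23.438/18.04 ≈ 1.2992.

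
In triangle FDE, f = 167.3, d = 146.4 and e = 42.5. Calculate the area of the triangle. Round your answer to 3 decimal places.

Semiperimeter s = (167.3 + 146.4 + 42.5)/2 = 178.1.
Heron's formula: area = √(178.1·10.8·31.7·135.6) ≈ 2875.4.

area ≈ 2875.433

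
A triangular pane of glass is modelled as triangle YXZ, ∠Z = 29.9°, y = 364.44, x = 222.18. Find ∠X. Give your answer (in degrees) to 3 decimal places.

By the law of cosines, z² = y² + x² − 2·y·x·cos Z = 41793, so z ≈ 204.43.
Law of cosines again: cos X = (z² + y² − x²)/(2·z·y) ≈ 0.84053, so ∠X ≈ 32.80°.

32.804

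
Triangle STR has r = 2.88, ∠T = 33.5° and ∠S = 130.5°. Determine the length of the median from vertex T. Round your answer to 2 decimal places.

5.23

The third angle is ∠R = 180° − ∠S − ∠T = 16.00°.
Law of sines: s = r·sin S/sin R ≈ 7.9451.
Law of sines: t = r·sin T/sin R ≈ 5.7669.
Median from T: ½√(2·r² + 2·s² − t²) ≈ 5.234.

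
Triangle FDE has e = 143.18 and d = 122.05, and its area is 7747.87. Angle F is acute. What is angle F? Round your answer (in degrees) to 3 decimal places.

62.465

From area = ½·d·e·sin F, we get sin F = 2·area/(d·e) ≈ 0.88673.
Taking the acute solution, ∠F ≈ 62.47°.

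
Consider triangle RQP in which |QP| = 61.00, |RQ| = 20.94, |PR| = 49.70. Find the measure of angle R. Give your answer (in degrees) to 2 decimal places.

∠R ≈ 112.97°

By the law of cosines, cos R = (|PR|² + |RQ|² − |QP|²) / (2·|PR|·|RQ|) ≈ -0.39032, so ∠R ≈ 112.97°.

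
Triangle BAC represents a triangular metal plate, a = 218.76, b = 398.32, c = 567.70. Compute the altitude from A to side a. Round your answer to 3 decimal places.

Semiperimeter s = (398.32 + 218.76 + 567.7)/2 = 592.39.
Heron's formula: area = √(592.39·194.07·373.63·24.69) ≈ 32566.
The altitude from A has length 2·area/a ≈ 297.73.

h_A ≈ 297.733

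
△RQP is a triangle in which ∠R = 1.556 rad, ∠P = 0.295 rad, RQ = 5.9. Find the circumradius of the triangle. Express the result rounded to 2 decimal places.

10.15

The third angle is ∠Q = π − ∠P − ∠R = 1.291 rad.
Law of sines: QP = RQ·sin R/sin P ≈ 20.291.
Law of sines: PR = RQ·sin Q/sin P ≈ 19.502.
Circumradius = RQ/(2 sin P) ≈ 10.147.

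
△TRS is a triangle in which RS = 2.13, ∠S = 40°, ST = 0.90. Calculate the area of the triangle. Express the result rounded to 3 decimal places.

0.616

Area = ½·RS·ST·sin S ≈ 0.61611.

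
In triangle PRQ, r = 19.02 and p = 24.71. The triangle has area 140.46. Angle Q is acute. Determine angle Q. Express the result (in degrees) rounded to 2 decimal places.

36.71

From area = ½·p·r·sin Q, we get sin Q = 2·area/(p·r) ≈ 0.59772.
Taking the acute solution, ∠Q ≈ 36.71°.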